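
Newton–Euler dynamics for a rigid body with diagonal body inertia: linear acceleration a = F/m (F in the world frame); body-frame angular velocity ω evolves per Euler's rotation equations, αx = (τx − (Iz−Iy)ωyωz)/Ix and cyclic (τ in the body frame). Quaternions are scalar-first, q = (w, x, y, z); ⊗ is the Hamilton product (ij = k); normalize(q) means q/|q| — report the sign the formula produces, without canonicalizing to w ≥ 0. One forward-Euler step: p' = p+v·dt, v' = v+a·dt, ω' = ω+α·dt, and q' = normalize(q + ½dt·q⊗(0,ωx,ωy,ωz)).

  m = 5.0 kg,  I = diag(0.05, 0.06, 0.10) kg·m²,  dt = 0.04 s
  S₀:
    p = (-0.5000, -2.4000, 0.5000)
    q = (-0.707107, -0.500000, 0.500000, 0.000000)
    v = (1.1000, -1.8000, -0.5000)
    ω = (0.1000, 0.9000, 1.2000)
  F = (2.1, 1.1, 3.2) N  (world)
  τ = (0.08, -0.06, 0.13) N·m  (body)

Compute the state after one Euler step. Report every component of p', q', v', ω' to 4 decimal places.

p' = (-0.4560, -2.4720, 0.4800)
q' = (-0.7148, -0.4892, 0.4990, -0.0270)
v' = (1.1168, -1.7912, -0.4744)
ω' = (0.1294, 0.8640, 1.2516)

gyro term ω×Iω = (0.0432, -0.0060, 0.0009)
α = I⁻¹(τ − ω×Iω) = (0.7360, -0.9000, 1.2910)
ω' = ω + α·dt = (0.1294, 0.8640, 1.2516)
Hamilton product q⊗(0,ω) = (-0.4000000, 0.5292893, -0.0363963, -1.3485284)
q + ½dt·q⊗(0,ω), renormalized = (-0.7148, -0.4892, 0.4990, -0.0270)
new position p' = (-0.4560, -2.4720, 0.4800)
v + (F/m)dt = (1.1168, -1.7912, -0.4744)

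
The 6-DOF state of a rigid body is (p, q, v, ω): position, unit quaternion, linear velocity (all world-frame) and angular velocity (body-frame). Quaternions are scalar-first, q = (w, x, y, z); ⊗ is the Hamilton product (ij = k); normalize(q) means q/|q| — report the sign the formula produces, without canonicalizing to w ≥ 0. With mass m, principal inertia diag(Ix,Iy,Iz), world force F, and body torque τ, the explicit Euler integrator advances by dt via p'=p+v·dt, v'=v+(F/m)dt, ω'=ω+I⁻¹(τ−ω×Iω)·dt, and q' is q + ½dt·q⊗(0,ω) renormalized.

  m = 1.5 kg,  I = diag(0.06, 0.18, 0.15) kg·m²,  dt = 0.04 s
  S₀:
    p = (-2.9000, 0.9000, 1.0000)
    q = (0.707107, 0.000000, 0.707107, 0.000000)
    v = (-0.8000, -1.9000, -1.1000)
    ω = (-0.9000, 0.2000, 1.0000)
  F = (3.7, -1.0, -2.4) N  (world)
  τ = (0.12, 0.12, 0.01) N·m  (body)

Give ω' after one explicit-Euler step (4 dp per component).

ω' = (-0.8160, 0.2087, 1.0084)

gyro term ω×Iω = (-0.0060, 0.0810, -0.0216)
(τ − ω×Iω)/I = (2.1000, 0.2167, 0.2107)
ω' = ω + α·dt = (-0.8160, 0.2087, 1.0084)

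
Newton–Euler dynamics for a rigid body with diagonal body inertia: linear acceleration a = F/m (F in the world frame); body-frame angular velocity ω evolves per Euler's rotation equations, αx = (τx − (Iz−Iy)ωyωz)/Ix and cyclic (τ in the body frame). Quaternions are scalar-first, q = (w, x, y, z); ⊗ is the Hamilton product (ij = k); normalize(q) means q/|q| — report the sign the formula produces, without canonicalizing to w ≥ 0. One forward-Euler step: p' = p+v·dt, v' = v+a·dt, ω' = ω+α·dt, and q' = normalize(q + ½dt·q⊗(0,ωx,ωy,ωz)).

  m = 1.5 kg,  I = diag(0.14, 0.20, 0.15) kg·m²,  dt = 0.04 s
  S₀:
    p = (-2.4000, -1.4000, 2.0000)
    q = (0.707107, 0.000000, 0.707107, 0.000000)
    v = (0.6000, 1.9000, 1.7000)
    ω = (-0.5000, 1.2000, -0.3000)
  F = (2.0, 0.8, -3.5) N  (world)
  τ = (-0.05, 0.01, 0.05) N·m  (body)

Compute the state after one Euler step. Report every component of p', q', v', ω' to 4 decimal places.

angular accel α = (-0.4857, 0.0575, 0.5733)
ω + α·dt = (-0.5194, 1.2023, -0.2771)
q⊗(0,ω) = (-0.8485284, -0.5656856, 0.8485284, 0.1414214)
updated quaternion q' = (0.6899, -0.0113, 0.7238, 0.0028)
a = (1.3333, 0.5333, -2.3333)
p + v·dt = (-2.3760, -1.3240, 2.0680)
v + (F/m)dt = (0.6533, 1.9213, 1.6067)

p' = (-2.3760, -1.3240, 2.0680)
q' = (0.6899, -0.0113, 0.7238, 0.0028)
v' = (0.6533, 1.9213, 1.6067)
ω' = (-0.5194, 1.2023, -0.2771)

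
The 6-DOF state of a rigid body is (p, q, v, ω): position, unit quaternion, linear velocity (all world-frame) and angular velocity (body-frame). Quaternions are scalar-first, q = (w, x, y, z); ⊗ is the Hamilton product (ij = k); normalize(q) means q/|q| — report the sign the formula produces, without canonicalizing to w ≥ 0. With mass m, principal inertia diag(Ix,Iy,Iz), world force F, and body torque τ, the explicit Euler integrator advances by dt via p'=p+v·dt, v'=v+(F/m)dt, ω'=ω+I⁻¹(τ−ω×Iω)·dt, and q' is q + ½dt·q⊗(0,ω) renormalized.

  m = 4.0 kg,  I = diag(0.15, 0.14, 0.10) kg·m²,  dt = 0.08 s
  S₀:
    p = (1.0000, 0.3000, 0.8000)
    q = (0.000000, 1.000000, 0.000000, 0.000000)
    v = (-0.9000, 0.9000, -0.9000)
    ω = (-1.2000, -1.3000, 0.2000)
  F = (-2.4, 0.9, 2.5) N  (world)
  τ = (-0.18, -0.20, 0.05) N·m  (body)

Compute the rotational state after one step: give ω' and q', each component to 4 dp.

ω' = (-1.3015, -1.4074, 0.2525)
q' = (0.0479, 0.9975, -0.0080, -0.0519)

precession coupling ω×(Iω) = (0.0104, -0.0120, -0.0156)
angular accel α = (-1.2693, -1.3429, 0.6560)
new body rate ω' = (-1.3015, -1.4074, 0.2525)
2q̇ = q⊗(0,ω) = (1.2000000, 0.0000000, -0.2000000, -1.3000000)
q + ½dt·q⊗(0,ω), renormalized = (0.0479, 0.9975, -0.0080, -0.0519)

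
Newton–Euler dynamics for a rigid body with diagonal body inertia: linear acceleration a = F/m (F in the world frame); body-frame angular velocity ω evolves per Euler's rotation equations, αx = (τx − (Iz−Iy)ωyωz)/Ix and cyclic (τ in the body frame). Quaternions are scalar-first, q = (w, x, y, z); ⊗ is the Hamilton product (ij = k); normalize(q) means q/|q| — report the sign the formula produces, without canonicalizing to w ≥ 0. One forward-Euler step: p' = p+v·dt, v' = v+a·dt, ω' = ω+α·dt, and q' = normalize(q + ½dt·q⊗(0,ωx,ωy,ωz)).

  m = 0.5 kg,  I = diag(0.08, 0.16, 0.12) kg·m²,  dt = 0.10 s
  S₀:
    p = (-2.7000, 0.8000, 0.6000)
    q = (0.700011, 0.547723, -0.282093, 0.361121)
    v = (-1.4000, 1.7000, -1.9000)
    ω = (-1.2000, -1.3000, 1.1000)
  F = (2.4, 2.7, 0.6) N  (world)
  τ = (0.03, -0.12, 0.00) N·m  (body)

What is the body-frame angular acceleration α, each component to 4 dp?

α = (-0.3400, -1.0800, -1.0400)

ω×(Iω) gyroscopic = (0.0572, 0.0528, 0.1248)
α = I⁻¹(τ − ω×Iω) = (-0.3400, -1.0800, -1.0400)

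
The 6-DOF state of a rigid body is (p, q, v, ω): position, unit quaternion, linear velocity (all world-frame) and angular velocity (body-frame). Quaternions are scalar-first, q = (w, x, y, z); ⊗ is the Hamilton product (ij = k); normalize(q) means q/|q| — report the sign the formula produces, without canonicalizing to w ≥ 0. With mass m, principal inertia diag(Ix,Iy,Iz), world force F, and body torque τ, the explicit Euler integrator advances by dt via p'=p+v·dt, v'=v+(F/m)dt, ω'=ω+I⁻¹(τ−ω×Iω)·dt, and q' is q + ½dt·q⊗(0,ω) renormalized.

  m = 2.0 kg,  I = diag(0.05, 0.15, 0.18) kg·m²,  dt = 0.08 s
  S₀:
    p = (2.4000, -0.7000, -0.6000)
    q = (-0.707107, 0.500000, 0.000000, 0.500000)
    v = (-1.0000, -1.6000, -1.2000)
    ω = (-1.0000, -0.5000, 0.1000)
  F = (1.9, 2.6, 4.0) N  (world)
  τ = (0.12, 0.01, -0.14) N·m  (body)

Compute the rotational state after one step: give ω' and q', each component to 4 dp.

ω' = (-0.8056, -0.5016, 0.0156)
q' = (-0.6884, 0.5377, -0.0078, 0.4867)

gyro term ω×Iω = (-0.0015, 0.0130, 0.0500)
(τ − ω×Iω)/I = (2.4300, -0.0200, -1.0556)
new body rate ω' = (-0.8056, -0.5016, 0.0156)
Hamilton product q⊗(0,ω) = (0.4500000, 0.9571070, -0.1964465, -0.3207107)
q + ½dt·q⊗(0,ω), renormalized = (-0.6884, 0.5377, -0.0078, 0.4867)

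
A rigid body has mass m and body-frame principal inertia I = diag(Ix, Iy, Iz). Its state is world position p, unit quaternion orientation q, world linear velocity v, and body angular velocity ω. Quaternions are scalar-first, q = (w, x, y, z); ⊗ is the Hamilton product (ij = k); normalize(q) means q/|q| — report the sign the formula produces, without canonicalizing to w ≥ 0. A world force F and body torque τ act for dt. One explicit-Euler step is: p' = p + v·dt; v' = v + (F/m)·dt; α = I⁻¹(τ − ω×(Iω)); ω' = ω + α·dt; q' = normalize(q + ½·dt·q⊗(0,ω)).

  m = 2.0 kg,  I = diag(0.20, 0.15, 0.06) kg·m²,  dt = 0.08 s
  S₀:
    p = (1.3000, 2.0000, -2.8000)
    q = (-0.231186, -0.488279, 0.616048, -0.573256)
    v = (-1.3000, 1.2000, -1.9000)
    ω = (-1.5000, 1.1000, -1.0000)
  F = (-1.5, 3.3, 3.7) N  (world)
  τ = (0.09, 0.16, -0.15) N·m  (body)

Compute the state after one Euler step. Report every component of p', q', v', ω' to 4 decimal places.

p' = (1.1960, 2.0960, -2.9520)
q' = (-0.3094, -0.4721, 0.6185, -0.5466)
v' = (-1.3600, 1.3320, -1.7520)
ω' = (-1.5036, 1.0733, -1.3100)

(τ − ω×Iω)/I = (-0.0450, -0.3333, -3.8750)
ω' = ω + α·dt = (-1.5036, 1.0733, -1.3100)
2q̇ = q⊗(0,ω) = (-1.9833273, 0.3613126, 0.1173004, 0.6181511)
updated quaternion q' = (-0.3094, -0.4721, 0.6185, -0.5466)
p + v·dt = (1.1960, 2.0960, -2.9520)
v + (F/m)dt = (-1.3600, 1.3320, -1.7520)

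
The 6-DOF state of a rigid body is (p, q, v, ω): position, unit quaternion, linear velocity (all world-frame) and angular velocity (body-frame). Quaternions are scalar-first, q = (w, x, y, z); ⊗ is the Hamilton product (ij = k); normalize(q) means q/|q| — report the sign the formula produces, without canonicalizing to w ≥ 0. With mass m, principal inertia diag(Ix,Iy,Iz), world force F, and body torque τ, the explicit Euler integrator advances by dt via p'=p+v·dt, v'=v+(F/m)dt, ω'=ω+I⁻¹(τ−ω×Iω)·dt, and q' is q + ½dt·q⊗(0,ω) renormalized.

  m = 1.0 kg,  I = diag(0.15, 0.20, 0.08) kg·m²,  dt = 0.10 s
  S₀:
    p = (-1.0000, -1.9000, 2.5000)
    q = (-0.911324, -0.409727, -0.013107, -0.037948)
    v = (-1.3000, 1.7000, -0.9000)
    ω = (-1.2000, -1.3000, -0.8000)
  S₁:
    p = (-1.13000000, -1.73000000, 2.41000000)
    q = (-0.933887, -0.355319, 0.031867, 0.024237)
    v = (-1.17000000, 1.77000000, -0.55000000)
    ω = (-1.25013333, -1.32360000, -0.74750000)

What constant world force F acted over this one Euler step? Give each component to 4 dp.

F = (1.3000, 0.7000, 3.5000)

velocity change Δv = (0.13000000, 0.07000000, 0.35000000)
F = m·Δv/dt = (1.3000, 0.7000, 3.5000)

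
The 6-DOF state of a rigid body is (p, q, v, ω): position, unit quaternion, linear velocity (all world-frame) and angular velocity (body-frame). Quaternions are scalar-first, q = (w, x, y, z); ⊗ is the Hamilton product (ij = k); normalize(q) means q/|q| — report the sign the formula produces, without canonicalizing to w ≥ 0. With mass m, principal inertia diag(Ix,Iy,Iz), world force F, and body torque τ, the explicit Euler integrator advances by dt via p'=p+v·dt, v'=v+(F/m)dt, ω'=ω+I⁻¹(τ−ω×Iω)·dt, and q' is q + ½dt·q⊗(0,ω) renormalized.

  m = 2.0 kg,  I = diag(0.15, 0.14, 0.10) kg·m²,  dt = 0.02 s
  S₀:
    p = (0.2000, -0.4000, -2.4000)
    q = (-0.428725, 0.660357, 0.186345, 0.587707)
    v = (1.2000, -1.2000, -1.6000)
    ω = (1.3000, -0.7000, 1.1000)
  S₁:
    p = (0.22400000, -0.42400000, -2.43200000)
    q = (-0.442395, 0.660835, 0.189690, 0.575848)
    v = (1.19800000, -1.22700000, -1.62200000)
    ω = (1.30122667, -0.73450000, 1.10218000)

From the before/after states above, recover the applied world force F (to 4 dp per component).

v₁ − v₀ = (-0.00200000, -0.02700000, -0.02200000)
applied force F = (-0.2000, -2.7000, -2.2000)

F = (-0.2000, -2.7000, -2.2000)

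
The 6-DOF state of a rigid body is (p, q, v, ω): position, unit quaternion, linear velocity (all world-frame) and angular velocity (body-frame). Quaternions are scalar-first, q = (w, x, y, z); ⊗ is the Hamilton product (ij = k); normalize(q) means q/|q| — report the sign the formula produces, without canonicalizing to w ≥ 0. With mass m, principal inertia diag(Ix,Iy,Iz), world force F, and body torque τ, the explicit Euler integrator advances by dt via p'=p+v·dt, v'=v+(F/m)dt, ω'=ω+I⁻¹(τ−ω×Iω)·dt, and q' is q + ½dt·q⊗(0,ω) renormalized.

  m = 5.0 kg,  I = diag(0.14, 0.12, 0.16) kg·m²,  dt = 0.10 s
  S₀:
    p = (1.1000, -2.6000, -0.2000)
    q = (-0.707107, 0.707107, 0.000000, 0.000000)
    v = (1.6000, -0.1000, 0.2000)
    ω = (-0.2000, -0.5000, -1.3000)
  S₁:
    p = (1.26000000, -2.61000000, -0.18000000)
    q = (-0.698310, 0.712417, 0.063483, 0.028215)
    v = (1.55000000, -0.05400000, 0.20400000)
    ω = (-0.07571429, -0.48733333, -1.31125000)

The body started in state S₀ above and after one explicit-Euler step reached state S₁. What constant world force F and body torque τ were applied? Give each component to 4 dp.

ω₁ − ω₀ = (0.12428571, 0.01266667, -0.01125000)
ω₀×(Iω₀) = (0.0260, -0.0052, -0.0020)
I·α + gyro = (0.2000, 0.0100, -0.0200)
velocity change Δv = (-0.05000000, 0.04600000, 0.00400000)
applied force F = (-2.5000, 2.3000, 0.2000)

F = (-2.5000, 2.3000, 0.2000)
τ = (0.2000, 0.0100, -0.0200)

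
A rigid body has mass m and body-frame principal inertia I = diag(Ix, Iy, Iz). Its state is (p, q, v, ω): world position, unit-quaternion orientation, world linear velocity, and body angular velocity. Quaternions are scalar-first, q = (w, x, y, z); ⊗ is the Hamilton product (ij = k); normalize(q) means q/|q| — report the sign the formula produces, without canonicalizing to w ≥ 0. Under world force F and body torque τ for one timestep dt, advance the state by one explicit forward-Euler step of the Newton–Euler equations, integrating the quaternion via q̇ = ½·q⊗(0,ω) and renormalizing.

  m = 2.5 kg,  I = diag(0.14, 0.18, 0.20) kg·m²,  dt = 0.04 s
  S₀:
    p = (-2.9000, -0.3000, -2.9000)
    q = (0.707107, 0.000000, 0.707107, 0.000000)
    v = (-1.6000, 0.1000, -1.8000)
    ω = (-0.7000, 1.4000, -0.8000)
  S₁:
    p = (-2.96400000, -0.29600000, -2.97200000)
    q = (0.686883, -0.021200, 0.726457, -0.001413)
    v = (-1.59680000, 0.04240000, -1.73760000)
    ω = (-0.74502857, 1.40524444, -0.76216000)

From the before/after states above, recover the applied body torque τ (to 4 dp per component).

Δω = ω₁−ω₀ = (-0.04502857, 0.00524444, 0.03784000)
applied torque τ = (-0.1800, -0.0100, 0.1500)

τ = (-0.1800, -0.0100, 0.1500)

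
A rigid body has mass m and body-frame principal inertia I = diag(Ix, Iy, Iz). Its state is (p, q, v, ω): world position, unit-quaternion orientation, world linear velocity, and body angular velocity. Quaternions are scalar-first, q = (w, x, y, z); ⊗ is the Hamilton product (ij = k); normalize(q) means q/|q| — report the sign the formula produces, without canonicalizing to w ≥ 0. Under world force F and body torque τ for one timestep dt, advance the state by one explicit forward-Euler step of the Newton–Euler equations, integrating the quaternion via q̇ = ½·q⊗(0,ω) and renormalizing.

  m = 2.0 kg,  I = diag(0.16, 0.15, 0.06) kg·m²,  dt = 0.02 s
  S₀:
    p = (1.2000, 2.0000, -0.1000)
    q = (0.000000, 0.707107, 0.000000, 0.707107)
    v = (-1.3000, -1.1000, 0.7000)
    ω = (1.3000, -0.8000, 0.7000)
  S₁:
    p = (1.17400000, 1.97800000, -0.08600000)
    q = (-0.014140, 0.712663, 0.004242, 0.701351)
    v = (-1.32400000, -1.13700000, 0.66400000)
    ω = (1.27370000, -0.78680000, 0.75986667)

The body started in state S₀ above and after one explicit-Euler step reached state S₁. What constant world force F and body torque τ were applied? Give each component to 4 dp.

rate change Δω = (-0.02630000, 0.01320000, 0.05986667)
gyro term ω₀×Iω₀ = (0.0504, 0.0910, 0.0104)
τ = I·(Δω/dt) + ω₀×(Iω₀) = (-0.1600, 0.1900, 0.1900)
Δv = v₁−v₀ = (-0.02400000, -0.03700000, -0.03600000)
m·(v₁−v₀)/dt = (-2.4000, -3.7000, -3.6000)

F = (-2.4000, -3.7000, -3.6000)
τ = (-0.1600, 0.1900, 0.1900)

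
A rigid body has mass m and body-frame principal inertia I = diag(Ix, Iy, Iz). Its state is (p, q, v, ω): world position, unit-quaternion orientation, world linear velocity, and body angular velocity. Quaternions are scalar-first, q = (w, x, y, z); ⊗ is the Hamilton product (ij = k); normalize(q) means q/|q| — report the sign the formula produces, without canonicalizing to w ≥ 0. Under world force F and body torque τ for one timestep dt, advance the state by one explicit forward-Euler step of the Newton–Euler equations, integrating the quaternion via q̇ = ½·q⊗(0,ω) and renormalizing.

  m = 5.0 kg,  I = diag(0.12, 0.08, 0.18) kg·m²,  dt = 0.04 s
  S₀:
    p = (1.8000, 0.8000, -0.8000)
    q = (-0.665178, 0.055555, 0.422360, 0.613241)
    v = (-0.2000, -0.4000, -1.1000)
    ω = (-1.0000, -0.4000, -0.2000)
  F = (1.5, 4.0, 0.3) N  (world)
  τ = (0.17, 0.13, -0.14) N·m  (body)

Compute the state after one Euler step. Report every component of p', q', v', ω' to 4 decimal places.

precession coupling ω×(Iω) = (0.0080, -0.0120, -0.0160)
α = I⁻¹(τ − ω×Iω) = (1.3500, 1.7750, -0.6889)
ω' = ω + α·dt = (-0.9460, -0.3290, -0.2276)
Hamilton product q⊗(0,ω) = (0.3471472, 0.8260024, -0.3360588, 0.5331736)
q' = normalize(q + ½dt·q⊗(0,ω)) = (-0.6581, 0.0721, 0.4155, 0.6238)
p + v·dt = (1.7920, 0.7840, -0.8440)
new velocity v' = (-0.1880, -0.3680, -1.0976)

p' = (1.7920, 0.7840, -0.8440)
q' = (-0.6581, 0.0721, 0.4155, 0.6238)
v' = (-0.1880, -0.3680, -1.0976)
ω' = (-0.9460, -0.3290, -0.2276)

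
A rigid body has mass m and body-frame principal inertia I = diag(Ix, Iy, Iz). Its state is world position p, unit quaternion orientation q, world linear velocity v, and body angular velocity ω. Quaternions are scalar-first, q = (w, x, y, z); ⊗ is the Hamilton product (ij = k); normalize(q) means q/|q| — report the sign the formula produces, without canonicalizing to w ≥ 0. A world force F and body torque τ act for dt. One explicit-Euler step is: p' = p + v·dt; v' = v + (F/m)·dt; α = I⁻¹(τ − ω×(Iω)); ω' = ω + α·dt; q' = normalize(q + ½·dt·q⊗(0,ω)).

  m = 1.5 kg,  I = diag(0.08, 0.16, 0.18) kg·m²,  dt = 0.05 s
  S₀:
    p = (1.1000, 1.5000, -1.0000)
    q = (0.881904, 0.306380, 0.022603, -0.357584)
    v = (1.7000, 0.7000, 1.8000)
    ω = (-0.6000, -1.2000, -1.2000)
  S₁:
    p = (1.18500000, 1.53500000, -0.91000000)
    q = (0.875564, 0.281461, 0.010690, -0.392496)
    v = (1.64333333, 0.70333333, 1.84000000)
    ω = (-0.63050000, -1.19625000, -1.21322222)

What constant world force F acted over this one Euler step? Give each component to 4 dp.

velocity change Δv = (-0.05666667, 0.00333333, 0.04000000)
m·(v₁−v₀)/dt = (-1.7000, 0.1000, 1.2000)

F = (-1.7000, 0.1000, 1.2000)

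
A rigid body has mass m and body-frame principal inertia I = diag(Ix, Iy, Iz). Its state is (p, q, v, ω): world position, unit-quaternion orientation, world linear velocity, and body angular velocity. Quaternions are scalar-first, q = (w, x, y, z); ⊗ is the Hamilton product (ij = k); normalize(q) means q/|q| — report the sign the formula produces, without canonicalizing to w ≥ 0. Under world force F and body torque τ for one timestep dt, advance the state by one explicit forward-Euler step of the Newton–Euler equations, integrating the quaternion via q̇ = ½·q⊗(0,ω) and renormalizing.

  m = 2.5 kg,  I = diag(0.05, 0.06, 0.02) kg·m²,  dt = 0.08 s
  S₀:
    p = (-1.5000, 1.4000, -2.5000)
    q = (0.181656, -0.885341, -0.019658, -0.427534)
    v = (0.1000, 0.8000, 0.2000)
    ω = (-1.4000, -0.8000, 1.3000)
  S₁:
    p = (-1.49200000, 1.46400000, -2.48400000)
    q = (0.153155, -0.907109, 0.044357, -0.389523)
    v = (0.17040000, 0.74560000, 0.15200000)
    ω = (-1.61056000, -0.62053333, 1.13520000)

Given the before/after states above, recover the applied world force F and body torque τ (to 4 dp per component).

Δv = v₁−v₀ = (0.07040000, -0.05440000, -0.04800000)
m·(v₁−v₀)/dt = (2.2000, -1.7000, -1.5000)
Δω = ω₁−ω₀ = (-0.21056000, 0.17946667, -0.16480000)
precession coupling = (0.0416, -0.0546, 0.0112)
I·α + gyro = (-0.0900, 0.0800, -0.0300)

F = (2.2000, -1.7000, -1.5000)
τ = (-0.0900, 0.0800, -0.0300)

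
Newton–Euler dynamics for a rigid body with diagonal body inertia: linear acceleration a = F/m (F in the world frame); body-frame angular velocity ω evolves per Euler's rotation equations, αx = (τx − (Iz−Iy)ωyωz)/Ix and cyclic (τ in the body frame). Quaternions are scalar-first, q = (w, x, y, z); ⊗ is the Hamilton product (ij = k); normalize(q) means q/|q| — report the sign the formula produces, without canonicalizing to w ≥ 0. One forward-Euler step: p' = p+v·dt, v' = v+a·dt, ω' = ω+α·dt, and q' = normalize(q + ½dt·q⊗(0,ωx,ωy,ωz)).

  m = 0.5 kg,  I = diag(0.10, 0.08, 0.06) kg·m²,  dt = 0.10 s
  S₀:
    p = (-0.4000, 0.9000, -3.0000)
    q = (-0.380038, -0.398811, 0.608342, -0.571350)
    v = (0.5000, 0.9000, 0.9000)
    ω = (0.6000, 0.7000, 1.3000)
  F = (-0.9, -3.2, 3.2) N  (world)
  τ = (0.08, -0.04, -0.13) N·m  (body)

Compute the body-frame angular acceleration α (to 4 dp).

α = (0.9820, -0.8900, -2.0267)

precession coupling ω×(Iω) = (-0.0182, 0.0312, -0.0084)
(τ − ω×Iω)/I = (0.9820, -0.8900, -2.0267)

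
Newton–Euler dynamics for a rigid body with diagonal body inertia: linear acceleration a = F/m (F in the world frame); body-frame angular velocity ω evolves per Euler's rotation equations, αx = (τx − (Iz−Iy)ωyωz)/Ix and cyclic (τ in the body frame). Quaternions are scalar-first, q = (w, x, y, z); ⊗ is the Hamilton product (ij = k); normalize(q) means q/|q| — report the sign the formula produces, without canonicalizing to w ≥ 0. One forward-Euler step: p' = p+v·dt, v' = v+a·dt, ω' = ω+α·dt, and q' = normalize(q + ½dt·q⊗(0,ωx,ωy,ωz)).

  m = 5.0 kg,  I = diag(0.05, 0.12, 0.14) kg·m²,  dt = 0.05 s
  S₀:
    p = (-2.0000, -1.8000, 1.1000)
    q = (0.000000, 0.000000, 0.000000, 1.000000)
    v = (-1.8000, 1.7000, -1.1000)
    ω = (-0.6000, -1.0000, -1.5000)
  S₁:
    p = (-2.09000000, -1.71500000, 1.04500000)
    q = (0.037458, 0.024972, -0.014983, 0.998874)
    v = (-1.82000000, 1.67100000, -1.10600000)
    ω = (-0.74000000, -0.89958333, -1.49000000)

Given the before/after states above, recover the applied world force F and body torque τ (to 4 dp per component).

velocity change Δv = (-0.02000000, -0.02900000, -0.00600000)
m·(v₁−v₀)/dt = (-2.0000, -2.9000, -0.6000)
Δω = ω₁−ω₀ = (-0.14000000, 0.10041667, 0.01000000)
gyro term ω₀×Iω₀ = (0.0300, -0.0810, 0.0420)
I·α + gyro = (-0.1100, 0.1600, 0.0700)

F = (-2.0000, -2.9000, -0.6000)
τ = (-0.1100, 0.1600, 0.0700)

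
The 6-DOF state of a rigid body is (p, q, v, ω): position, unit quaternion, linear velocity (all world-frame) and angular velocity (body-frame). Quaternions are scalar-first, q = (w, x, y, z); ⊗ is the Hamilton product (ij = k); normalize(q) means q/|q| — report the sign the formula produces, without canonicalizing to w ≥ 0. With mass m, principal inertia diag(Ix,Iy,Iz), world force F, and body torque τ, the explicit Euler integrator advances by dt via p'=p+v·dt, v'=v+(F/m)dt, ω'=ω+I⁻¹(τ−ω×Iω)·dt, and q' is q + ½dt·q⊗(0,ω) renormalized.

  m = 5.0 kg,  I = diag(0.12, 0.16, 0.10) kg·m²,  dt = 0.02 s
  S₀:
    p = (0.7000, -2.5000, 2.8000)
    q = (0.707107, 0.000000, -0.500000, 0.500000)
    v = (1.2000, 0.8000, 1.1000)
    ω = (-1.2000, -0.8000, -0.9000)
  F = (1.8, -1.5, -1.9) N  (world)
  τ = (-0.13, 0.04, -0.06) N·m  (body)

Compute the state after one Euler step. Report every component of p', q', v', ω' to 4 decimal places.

p' = (0.7240, -2.4840, 2.8220)
q' = (0.7075, 0.0000, -0.5116, 0.4876)
v' = (1.2072, 0.7940, 1.0924)
ω' = (-1.2145, -0.7977, -0.9197)

precession coupling ω×(Iω) = (-0.0432, 0.0216, 0.0384)
(τ − ω×Iω)/I = (-0.7233, 0.1150, -0.9840)
ω + α·dt = (-1.2145, -0.7977, -0.9197)
q⊗(0,ω) = (0.0500000, 0.0014716, -1.1656856, -1.2363963)
q' = normalize(q + ½dt·q⊗(0,ω)) = (0.7075, 0.0000, -0.5116, 0.4876)
a = (0.3600, -0.3000, -0.3800)
p' = p + v·dt = (0.7240, -2.4840, 2.8220)
v' = v + a·dt = (1.2072, 0.7940, 1.0924)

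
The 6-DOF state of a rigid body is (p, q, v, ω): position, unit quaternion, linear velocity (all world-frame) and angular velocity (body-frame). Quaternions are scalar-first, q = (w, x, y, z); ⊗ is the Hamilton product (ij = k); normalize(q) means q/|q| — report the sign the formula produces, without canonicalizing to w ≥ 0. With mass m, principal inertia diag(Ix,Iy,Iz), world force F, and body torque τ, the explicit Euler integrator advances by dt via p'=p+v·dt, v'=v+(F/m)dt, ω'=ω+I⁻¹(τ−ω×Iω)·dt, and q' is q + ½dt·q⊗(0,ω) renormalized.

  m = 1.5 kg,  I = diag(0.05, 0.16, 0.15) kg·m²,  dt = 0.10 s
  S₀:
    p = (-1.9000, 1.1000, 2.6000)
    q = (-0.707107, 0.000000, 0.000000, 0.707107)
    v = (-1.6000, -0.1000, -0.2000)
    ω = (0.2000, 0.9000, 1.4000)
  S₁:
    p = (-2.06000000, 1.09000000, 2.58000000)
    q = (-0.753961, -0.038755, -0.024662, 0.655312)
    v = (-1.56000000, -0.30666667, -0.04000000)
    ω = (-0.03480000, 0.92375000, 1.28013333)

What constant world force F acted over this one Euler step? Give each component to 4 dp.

F = (0.6000, -3.1000, 2.4000)

Δv = v₁−v₀ = (0.04000000, -0.20666667, 0.16000000)
applied force F = (0.6000, -3.1000, 2.4000)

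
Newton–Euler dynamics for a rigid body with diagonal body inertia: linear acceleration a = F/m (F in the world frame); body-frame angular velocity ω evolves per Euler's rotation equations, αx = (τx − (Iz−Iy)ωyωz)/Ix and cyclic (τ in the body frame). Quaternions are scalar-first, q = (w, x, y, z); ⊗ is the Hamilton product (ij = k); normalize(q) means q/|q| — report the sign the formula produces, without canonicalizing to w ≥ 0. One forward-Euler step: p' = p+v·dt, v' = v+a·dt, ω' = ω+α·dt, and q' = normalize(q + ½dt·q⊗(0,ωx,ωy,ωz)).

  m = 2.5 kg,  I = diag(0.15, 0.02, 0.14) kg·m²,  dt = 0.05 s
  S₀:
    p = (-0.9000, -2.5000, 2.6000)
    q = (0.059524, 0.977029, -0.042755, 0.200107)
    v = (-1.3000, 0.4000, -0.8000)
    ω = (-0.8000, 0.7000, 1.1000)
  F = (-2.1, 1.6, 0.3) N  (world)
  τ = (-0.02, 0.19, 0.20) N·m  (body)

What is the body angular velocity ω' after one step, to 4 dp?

precession coupling ω×(Iω) = (0.0924, -0.0088, 0.0728)
angular accel α = (-0.7493, 9.9400, 0.9086)
ω + α·dt = (-0.8375, 1.1970, 1.1454)

ω' = (-0.8375, 1.1970, 1.1454)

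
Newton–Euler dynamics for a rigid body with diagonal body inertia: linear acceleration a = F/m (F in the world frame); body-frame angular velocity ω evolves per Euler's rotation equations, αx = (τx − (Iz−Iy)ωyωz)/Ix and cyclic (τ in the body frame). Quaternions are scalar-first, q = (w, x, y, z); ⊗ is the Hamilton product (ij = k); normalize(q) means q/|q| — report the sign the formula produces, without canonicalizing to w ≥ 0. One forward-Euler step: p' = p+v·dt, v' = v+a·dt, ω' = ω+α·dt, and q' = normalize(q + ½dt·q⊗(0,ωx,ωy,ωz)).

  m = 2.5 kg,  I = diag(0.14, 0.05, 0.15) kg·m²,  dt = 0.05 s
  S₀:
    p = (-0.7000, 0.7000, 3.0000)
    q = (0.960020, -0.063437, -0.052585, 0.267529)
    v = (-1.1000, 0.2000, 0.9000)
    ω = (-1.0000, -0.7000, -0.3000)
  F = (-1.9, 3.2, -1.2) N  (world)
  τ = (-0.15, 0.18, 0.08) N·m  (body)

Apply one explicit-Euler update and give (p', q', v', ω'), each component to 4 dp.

p + v·dt = (-0.7550, 0.7100, 3.0450)
new velocity v' = (-1.1380, 0.2640, 0.8760)
gyro term ω×Iω = (0.0210, -0.0030, -0.0630)
α = I⁻¹(τ − ω×Iω) = (-1.2214, 3.6600, 0.9533)
new body rate ω' = (-1.0611, -0.5170, -0.2523)
2q̇ = q⊗(0,ω) = (-0.0199878, -0.7569742, -0.9585741, -0.2961851)
updated quaternion q' = (0.9590, -0.0823, -0.0765, 0.2600)

p' = (-0.7550, 0.7100, 3.0450)
q' = (0.9590, -0.0823, -0.0765, 0.2600)
v' = (-1.1380, 0.2640, 0.8760)
ω' = (-1.0611, -0.5170, -0.2523)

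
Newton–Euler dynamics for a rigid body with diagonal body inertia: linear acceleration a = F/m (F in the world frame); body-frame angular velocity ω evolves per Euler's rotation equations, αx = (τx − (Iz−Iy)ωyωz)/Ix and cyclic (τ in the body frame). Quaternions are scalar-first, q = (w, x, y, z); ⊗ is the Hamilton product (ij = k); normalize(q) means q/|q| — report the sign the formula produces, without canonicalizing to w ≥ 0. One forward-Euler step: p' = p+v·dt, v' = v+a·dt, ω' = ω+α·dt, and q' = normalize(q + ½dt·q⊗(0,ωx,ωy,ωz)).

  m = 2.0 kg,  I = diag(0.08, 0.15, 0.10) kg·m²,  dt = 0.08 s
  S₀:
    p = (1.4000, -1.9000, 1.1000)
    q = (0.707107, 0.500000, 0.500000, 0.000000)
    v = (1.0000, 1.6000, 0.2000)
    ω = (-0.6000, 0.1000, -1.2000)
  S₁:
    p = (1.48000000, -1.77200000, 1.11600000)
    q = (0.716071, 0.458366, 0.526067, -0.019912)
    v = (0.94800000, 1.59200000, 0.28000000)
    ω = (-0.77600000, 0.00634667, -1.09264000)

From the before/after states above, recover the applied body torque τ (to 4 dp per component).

Δω = ω₁−ω₀ = (-0.17600000, -0.09365333, 0.10736000)
applied torque τ = (-0.1700, -0.1900, 0.1300)

τ = (-0.1700, -0.1900, 0.1300)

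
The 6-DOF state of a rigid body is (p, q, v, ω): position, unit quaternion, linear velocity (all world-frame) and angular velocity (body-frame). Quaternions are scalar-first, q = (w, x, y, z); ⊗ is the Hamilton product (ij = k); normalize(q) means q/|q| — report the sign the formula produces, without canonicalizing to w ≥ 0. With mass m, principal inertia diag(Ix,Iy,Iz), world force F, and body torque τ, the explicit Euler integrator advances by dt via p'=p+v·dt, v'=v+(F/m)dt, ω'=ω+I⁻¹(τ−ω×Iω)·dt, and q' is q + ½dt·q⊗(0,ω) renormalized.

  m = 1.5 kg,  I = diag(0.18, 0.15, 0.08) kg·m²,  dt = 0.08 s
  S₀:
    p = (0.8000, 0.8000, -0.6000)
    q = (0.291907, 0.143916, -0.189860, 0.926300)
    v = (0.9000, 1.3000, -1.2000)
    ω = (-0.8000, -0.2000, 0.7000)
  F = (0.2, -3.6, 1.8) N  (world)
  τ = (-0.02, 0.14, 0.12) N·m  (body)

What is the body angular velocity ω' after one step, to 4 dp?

ω' = (-0.8132, -0.0955, 0.8248)

α = I⁻¹(τ − ω×Iω) = (-0.1656, 1.3067, 1.5600)
ω + α·dt = (-0.8132, -0.0955, 0.8248)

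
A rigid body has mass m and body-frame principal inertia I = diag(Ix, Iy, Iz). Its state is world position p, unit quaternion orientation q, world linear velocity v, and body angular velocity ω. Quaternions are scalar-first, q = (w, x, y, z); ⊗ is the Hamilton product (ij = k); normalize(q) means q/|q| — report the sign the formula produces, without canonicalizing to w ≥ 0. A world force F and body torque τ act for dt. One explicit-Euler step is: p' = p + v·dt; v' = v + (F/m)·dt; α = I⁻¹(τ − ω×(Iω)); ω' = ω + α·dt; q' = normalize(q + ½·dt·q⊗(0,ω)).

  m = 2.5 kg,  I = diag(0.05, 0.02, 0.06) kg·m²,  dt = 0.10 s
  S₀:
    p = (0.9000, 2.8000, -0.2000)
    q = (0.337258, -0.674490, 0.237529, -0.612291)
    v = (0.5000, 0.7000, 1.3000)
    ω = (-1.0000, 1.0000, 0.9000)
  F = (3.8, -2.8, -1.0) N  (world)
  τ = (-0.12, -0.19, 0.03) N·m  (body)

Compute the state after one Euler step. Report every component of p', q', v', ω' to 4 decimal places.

a = (1.5200, -1.1200, -0.4000)
p' = p + v·dt = (0.9500, 2.8700, -0.0700)
v' = v + a·dt = (0.6520, 0.5880, 1.2600)
gyro term ω×Iω = (0.0360, 0.0090, 0.0300)
angular accel α = (-3.1200, -9.9500, 0.0000)
ω' = ω + α·dt = (-1.3120, 0.0050, 0.9000)
q⊗(0,ω) = (-0.3609571, 0.4888091, 1.5565900, -0.1334288)
q + ½dt·q⊗(0,ω), renormalized = (0.3181, -0.6478, 0.3143, -0.6168)

p' = (0.9500, 2.8700, -0.0700)
q' = (0.3181, -0.6478, 0.3143, -0.6168)
v' = (0.6520, 0.5880, 1.2600)
ω' = (-1.3120, 0.0050, 0.9000)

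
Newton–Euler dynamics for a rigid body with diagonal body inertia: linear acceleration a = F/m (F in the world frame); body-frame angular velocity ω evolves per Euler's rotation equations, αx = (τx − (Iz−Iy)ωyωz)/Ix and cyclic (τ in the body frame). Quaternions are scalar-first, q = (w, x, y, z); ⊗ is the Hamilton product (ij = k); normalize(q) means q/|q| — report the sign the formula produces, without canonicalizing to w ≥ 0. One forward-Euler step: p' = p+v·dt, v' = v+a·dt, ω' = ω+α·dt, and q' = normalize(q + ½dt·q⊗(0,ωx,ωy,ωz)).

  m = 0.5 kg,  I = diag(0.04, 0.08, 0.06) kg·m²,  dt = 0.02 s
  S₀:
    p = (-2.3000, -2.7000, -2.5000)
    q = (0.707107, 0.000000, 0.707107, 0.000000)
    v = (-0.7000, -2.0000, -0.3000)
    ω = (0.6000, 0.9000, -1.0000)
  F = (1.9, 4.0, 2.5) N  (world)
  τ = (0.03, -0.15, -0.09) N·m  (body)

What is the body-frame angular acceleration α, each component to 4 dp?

α = (0.3000, -2.0250, -1.8600)

precession coupling ω×(Iω) = (0.0180, 0.0120, 0.0216)
(τ − ω×Iω)/I = (0.3000, -2.0250, -1.8600)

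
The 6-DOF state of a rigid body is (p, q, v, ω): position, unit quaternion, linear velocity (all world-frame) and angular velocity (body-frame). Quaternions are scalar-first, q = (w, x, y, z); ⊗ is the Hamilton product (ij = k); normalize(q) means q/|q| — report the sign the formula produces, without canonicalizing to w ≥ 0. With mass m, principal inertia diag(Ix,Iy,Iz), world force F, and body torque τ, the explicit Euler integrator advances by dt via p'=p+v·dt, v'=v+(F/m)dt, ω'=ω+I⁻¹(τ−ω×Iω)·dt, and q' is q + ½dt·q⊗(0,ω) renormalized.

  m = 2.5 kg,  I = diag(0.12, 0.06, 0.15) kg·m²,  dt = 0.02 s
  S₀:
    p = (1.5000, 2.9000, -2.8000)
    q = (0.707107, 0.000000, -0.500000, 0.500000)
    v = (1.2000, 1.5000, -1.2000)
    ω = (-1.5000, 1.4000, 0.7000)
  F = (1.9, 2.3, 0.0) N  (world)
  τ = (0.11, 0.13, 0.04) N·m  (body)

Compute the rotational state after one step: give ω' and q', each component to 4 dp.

ω×(Iω) gyroscopic = (0.0882, 0.0315, 0.1260)
angular accel α = (0.1817, 1.6417, -0.5733)
ω + α·dt = (-1.4964, 1.4328, 0.6885)
2q̇ = q⊗(0,ω) = (0.3500000, -2.1106605, 0.2399498, -0.2550251)
q' = normalize(q + ½dt·q⊗(0,ω)) = (0.7104, -0.0211, -0.4975, 0.4973)

ω' = (-1.4964, 1.4328, 0.6885)
q' = (0.7104, -0.0211, -0.4975, 0.4973)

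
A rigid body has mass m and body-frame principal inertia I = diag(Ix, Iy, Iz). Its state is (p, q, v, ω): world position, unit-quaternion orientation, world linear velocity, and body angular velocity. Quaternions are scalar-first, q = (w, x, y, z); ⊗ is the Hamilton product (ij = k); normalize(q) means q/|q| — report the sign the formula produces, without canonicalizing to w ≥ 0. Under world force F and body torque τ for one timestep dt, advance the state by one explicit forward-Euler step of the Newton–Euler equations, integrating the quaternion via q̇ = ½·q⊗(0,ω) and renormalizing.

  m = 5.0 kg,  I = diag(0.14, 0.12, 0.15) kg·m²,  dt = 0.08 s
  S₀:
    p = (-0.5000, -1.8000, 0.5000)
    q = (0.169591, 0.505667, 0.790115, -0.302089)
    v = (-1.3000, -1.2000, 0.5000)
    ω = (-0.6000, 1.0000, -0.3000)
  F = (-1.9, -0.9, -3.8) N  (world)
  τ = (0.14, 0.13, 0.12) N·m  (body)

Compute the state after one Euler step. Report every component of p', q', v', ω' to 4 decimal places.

ω×(Iω) gyroscopic = (-0.0090, -0.0018, 0.0120)
α = I⁻¹(τ − ω×Iω) = (1.0643, 1.0983, 0.7200)
ω' = ω + α·dt = (-0.5149, 1.0879, -0.2424)
Hamilton product q⊗(0,ω) = (-0.5773415, -0.0367001, 0.5025445, 0.9288587)
q' = normalize(q + ½dt·q⊗(0,ω)) = (0.1463, 0.5036, 0.8093, -0.2646)
linear accel F/m = (-0.3800, -0.1800, -0.7600)
p + v·dt = (-0.6040, -1.8960, 0.5400)
v' = v + a·dt = (-1.3304, -1.2144, 0.4392)

p' = (-0.6040, -1.8960, 0.5400)
q' = (0.1463, 0.5036, 0.8093, -0.2646)
v' = (-1.3304, -1.2144, 0.4392)
ω' = (-0.5149, 1.0879, -0.2424)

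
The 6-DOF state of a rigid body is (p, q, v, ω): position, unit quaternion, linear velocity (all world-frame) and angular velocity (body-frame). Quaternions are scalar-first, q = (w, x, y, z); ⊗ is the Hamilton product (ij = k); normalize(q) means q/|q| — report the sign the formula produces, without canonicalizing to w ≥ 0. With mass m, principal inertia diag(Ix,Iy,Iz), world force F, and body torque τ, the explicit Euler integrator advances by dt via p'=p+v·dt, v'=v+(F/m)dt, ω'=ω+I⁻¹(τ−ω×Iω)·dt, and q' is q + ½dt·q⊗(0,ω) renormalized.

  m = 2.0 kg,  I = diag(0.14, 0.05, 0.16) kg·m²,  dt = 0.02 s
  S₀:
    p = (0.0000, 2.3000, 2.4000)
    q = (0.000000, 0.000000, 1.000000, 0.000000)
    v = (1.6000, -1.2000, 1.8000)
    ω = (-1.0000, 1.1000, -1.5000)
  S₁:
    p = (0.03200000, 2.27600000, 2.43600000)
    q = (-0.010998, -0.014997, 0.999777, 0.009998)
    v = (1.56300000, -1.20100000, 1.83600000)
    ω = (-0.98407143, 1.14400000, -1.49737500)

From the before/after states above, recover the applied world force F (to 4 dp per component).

Δv = v₁−v₀ = (-0.03700000, -0.00100000, 0.03600000)
m·(v₁−v₀)/dt = (-3.7000, -0.1000, 3.6000)

F = (-3.7000, -0.1000, 3.6000)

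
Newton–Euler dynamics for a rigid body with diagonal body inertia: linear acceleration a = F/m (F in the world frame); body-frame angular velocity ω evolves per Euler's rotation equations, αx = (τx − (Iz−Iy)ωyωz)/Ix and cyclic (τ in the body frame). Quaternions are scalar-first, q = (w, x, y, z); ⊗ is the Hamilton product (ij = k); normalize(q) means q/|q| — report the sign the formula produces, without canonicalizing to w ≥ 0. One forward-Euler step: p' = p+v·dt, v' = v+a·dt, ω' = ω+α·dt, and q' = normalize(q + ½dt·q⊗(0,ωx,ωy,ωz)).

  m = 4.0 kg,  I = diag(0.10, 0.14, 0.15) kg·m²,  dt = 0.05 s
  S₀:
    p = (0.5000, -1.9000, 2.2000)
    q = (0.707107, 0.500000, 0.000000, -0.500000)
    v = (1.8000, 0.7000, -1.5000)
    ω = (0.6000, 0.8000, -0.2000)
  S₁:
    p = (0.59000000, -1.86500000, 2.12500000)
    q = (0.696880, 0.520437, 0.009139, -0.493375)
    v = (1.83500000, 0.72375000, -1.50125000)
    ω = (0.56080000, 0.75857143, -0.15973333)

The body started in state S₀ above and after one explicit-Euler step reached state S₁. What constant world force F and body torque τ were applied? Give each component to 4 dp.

F = (2.8000, 1.9000, -0.1000)
τ = (-0.0800, -0.1100, 0.1400)

Δv = v₁−v₀ = (0.03500000, 0.02375000, -0.00125000)
m·(v₁−v₀)/dt = (2.8000, 1.9000, -0.1000)
Δω = ω₁−ω₀ = (-0.03920000, -0.04142857, 0.04026667)
I·α + gyro = (-0.0800, -0.1100, 0.1400)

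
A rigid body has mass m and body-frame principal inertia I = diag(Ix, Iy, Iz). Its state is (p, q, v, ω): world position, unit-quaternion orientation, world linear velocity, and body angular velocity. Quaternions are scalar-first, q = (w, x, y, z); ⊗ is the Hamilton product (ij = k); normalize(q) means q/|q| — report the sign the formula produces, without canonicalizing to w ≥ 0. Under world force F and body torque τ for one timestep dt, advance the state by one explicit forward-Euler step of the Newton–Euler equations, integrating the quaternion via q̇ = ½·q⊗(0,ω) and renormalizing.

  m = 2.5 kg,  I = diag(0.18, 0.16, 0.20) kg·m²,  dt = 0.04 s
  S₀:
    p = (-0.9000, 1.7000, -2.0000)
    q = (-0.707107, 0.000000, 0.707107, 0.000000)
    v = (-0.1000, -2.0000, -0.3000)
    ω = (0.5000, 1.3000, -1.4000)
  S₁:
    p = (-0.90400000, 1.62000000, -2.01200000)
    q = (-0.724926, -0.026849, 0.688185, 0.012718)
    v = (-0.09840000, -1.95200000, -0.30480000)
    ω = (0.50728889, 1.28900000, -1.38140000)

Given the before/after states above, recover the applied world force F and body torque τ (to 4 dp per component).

F = (0.1000, 3.0000, -0.3000)
τ = (-0.0400, -0.0300, 0.0800)

Δω = ω₁−ω₀ = (0.00728889, -0.01100000, 0.01860000)
applied torque τ = (-0.0400, -0.0300, 0.0800)
Δv = v₁−v₀ = (0.00160000, 0.04800000, -0.00480000)
applied force F = (0.1000, 3.0000, -0.3000)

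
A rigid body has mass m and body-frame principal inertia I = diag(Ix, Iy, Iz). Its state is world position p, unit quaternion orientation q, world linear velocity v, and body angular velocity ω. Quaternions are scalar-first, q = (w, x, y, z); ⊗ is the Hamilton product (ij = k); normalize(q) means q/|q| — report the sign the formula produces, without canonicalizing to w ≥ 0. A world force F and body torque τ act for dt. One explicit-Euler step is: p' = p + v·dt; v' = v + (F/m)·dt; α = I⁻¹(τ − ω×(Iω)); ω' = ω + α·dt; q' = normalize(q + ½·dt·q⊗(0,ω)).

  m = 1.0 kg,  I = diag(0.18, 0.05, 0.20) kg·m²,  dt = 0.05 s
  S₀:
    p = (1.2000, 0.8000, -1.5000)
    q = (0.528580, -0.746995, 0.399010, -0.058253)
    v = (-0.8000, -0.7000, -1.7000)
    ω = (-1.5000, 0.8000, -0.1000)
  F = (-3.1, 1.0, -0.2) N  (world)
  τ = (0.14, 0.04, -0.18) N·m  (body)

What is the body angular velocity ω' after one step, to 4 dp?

ω' = (-1.4578, 0.8430, -0.1840)

precession coupling ω×(Iω) = (-0.0120, -0.0030, 0.1560)
angular accel α = (0.8444, 0.8600, -1.6800)
ω + α·dt = (-1.4578, 0.8430, -0.1840)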